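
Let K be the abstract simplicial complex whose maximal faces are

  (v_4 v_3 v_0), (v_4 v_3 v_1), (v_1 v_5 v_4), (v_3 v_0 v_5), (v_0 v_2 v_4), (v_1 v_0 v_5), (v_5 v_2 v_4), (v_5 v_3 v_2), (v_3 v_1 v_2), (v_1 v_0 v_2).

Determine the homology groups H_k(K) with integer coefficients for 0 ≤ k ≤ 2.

H_0 ≅ Z,  H_1 ≅ Z/2Z,  H_2 = 0.

Take the total order v_0 < v_1 < v_2 < v_3 < v_4 < v_5 on the vertex set. Then K (dimension 2) consists of the simplices:

  0-simplices (6): [v_0], [v_1], [v_2], [v_3], [v_4], [v_5]
  1-simplices (15): (15 of them)
  2-simplices (10): [v_0,v_1,v_2], [v_0,v_1,v_5], [v_0,v_2,v_4], [v_0,v_3,v_4], [v_0,v_3,v_5], [v_1,v_2,v_3], [v_1,v_3,v_4], [v_1,v_4,v_5], [v_2,v_3,v_5], [v_2,v_4,v_5]

so the chain groups are C_0 ≅ Z^6, C_1 ≅ Z^15, C_2 ≅ Z^10.

The boundary map ∂_1: C_1 → C_0 sends each edge [p,q] (with p < q) to q − p. For instance
  ∂[v_1,v_5] = [v_5] − [v_1].
The resulting 6×15 matrix has rank 5, and its Smith normal form has invariant factors (1,1,1,1,1).

∂_2: C_2 → C_1 maps a triangle to the signed sum of its edges. For instance
  ∂[v_2,v_3,v_5] = [v_3,v_5] − [v_2,v_5] + [v_2,v_3],
  ∂[v_1,v_4,v_5] = [v_4,v_5] − [v_1,v_5] + [v_1,v_4].
The 15×10 boundary matrix has rank 10 and Smith normal form diag(1,1,1,1,1,1,1,1,1,2).

From H_k ≅ ker(∂_k) / im(∂_{k+1}) we obtain:

  H_0: rank C_0 − rank ∂_1 = 6 − 5 = 1, and the invariant factors of ∂_1 are all 1, so H_0 = Z.
  H_1: rank ker ∂_1 − rank ∂_2 = (15 − 5) − 10 = 0, and ∂_2 has invariant factor 2 > 1, so H_1 = Z/2Z.
  H_2: rank ker ∂_2 − rank ∂_3 = (10 − 10) − 0 = 0, and there is no ∂_3, so H_2 = 0.

(K is a triangulation of the real projective plane RP^2.)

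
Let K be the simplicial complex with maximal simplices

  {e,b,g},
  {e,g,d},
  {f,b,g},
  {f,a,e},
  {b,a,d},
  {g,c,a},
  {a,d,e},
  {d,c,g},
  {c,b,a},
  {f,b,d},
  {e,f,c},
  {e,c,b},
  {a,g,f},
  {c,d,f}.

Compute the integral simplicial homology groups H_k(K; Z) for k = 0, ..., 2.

We work with the vertex ordering a < b < c < d < e < f < g. The simplices of K, each written with vertices in increasing order, are:

  0-simplices (7): a, b, c, d, e, f, g
  1-simplices (21): ab, ac, ad, ae, af, ag, bc, bd, be, bf, bg, cd, ce, cf, cg, de, df, dg, ef, eg, fg
  2-simplices (14): abc, abd, acg, ade, aef, afg, bce, bdf, beg, bfg, cdf, cdg, cef, deg

Hence C_0 ≅ Z^7, C_1 ≅ Z^21, C_2 ≅ Z^14.

Boundary ∂_1: C_1 → C_0 sends each edge [p,q] (with p < q) to q − p. For instance
  ∂dg = g − d.
The 7×21 boundary matrix has rank 6 and Smith normal form diag(1,1,1,1,1,1).

Boundary ∂_2: C_2 → C_1 acts by ∂[p,q,r] = [q,r] − [p,r] + [p,q]. For instance
  ∂aef = ef − af + ae,
  ∂cdf = df − cf + cd.
The resulting 21×14 matrix has rank 13, and its Smith normal form has invariant factors (1,1,1,1,1,1,1,1,1,1,1,1,1).

Reading off H_k = ker ∂_k / im ∂_{k+1}:

  H_0: rank C_0 − rank ∂_1 = 7 − 6 = 1, and the invariant factors of ∂_1 are all 1, so H_0 ≅ Z.
  H_1: rank ker ∂_1 − rank ∂_2 = (21 − 6) − 13 = 2, and the invariant factors of ∂_2 are all 1, so H_1 ≅ Z^2.
  H_2: rank ker ∂_2 − rank ∂_3 = (14 − 13) − 0 = 1, and there is no ∂_3, so H_2 ≅ Z.

As a check, the Euler characteristic is 7 − 21 + 14 = 0, which agrees with 1 − 2 + 1 = 0.

H_0 ≅ Z,  H_1 ≅ Z^2,  H_2 ≅ Z.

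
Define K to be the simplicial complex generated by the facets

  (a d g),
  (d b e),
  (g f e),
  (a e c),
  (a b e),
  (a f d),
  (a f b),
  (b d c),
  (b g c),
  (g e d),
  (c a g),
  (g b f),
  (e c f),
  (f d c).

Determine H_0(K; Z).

Order the vertices as a < b < c < d < e < f < g. Listing each simplex with vertices in this order, K has dimension 2 with simplices:

  0-simplices (7): a, b, c, d, e, f, g
  1-simplices (21): ab, ac, ad, ae, af, ag, bc, bd, be, bf, bg, cd, ce, cf, cg, de, df, dg, ef, eg, fg
  2-simplices (14): abe, abf, ace, acg, adf, adg, bcd, bcg, bde, bfg, cdf, cef, deg, efg

giving chain groups C_0 ≅ Z^7, C_1 ≅ Z^21, C_2 ≅ Z^14.

Boundary ∂_1: C_1 → C_0 sends each edge [p,q] (with p < q) to q − p. For instance
  ∂cg = g − c.
The resulting 7×21 matrix has rank 6, and its Smith normal form has invariant factors (1,1,1,1,1,1).

Boundary ∂_2: C_2 → C_1 sends each 2-simplex [p,q,r] to [q,r] − [p,r] + [p,q]. For instance
  ∂acg = cg − ag + ac,
  ∂deg = eg − dg + de.
The resulting 21×14 matrix has rank 13, and its Smith normal form has invariant factors (1,1,1,1,1,1,1,1,1,1,1,1,1).

Computing H_k = (kernel of ∂_k) / (image of ∂_{k+1}):

  H_0: rank C_0 − rank ∂_1 = 7 − 6 = 1, and the invariant factors of ∂_1 are all 1, so H_0 ≅ Z.

(K is a triangulation of the torus T^2.)

H_0 = Z.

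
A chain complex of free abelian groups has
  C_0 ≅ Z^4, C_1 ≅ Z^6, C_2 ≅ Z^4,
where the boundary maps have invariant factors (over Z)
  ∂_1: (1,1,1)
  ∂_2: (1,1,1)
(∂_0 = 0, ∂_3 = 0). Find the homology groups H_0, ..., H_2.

H_0: b_0 = 4 − 0 − 3 = 1; torsion from ∂_1 factors > 1: none. So H_0 ≅ Z.
H_1: b_1 = 6 − 3 − 3 = 0; torsion from ∂_2 factors > 1: none. So H_1 ≅ 0.
H_2: b_2 = 4 − 3 − 0 = 1; torsion from ∂_3 factors > 1: none. So H_2 ≅ Z.

H_0 ≅ Z,  H_1 = 0,  H_2 ≅ Z.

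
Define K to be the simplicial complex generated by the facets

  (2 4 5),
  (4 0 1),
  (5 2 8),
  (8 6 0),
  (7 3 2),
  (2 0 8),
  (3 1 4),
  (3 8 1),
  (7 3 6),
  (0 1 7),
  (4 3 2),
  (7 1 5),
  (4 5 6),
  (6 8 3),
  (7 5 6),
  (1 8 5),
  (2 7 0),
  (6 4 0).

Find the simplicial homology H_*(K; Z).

H_0 = Z,  H_1 = Z^2,  H_2 = Z.

Take the total order 0 < 1 < 2 < 3 < 4 < 5 < 6 < 7 < 8 on the vertex set. Then K (dimension 2) consists of the simplices:

  0-simplices (9): [0], [1], [2], [3], [4], [5], [6], [7], [8]
  1-simplices (27): (27 of them)
  2-simplices (18): [0,1,4], [0,1,7], [0,2,7], [0,2,8], [0,4,6], [0,6,8], [1,3,4], [1,3,8], [1,5,7], [1,5,8], [2,3,4], [2,3,7], [2,4,5], [2,5,8], [3,6,7], [3,6,8], [4,5,6], [5,6,7]

giving chain groups C_0 ≅ Z^9, C_1 ≅ Z^27, C_2 ≅ Z^18.

Boundary ∂_1: C_1 → C_0 sends each edge [p,q] (with p < q) to q − p. For instance
  ∂[3,8] = [8] − [3].
The 9×27 boundary matrix has rank 8 and Smith normal form diag(1,1,1,1,1,1,1,1).

The boundary map ∂_2: C_2 → C_1 maps a triangle to the signed sum of its edges. For instance
  ∂[3,6,8] = [6,8] − [3,8] + [3,6],
  ∂[2,3,7] = [3,7] − [2,7] + [2,3].
The resulting 27×18 matrix has rank 17, and its Smith normal form has invariant factors (1,1,1,1,1,1,1,1,1,1,1,1,1,1,1,1,1).

Now H_k = ker ∂_k / im ∂_{k+1}, so:

  H_0: rank C_0 − rank ∂_1 = 9 − 8 = 1, and the invariant factors of ∂_1 are all 1, so H_0 = Z.
  H_1: rank ker ∂_1 − rank ∂_2 = (27 − 8) − 17 = 2, and the invariant factors of ∂_2 are all 1, so H_1 = Z^2.
  H_2: rank ker ∂_2 − rank ∂_3 = (18 − 17) − 0 = 1, and there is no ∂_3, so H_2 = Z.

As a check, the Euler characteristic is 9 − 27 + 18 = 0, which agrees with 1 − 2 + 1 = 0.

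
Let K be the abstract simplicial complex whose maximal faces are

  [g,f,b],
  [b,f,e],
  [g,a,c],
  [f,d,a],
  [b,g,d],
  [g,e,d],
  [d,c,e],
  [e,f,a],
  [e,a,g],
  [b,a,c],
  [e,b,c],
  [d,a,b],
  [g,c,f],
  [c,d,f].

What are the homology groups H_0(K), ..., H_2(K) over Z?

Fix the vertex order a < b < c < d < e < f < g and write every simplex with vertices in increasing order. Then dim K = 2 and the simplices of K are:

  0-simplices (7): a, b, c, d, e, f, g
  1-simplices (21): ab, ac, ad, ae, af, ag, bc, bd, be, bf, bg, cd, ce, cf, cg, de, df, dg, ef, eg, fg
  2-simplices (14): abc, abd, acg, adf, aef, aeg, bce, bdg, bef, bfg, cde, cdf, cfg, deg

Hence C_0 ≅ Z^7, C_1 ≅ Z^21, C_2 ≅ Z^14.

Boundary ∂_1: C_1 → C_0 sends each edge [p,q] (with p < q) to q − p. For instance
  ∂df = f − d.
As a 7×21 matrix over Z this has rank 6, with invariant factors (1,1,1,1,1,1).

Boundary ∂_2: C_2 → C_1 maps a triangle to the signed sum of its edges. For instance
  ∂aeg = eg − ag + ae,
  ∂bce = ce − be + bc.
The resulting 21×14 matrix has rank 13, and its Smith normal form has invariant factors (1,1,1,1,1,1,1,1,1,1,1,1,1).

Computing H_k = (kernel of ∂_k) / (image of ∂_{k+1}):

  H_0: rank C_0 − rank ∂_1 = 7 − 6 = 1, and the invariant factors of ∂_1 are all 1, so H_0 ≅ Z.
  H_1: rank ker ∂_1 − rank ∂_2 = (21 − 6) − 13 = 2, and the invariant factors of ∂_2 are all 1, so H_1 ≅ Z^2.
  H_2: rank ker ∂_2 − rank ∂_3 = (14 − 13) − 0 = 1, and there is no ∂_3, so H_2 ≅ Z.

(K is a triangulation of the torus T^2.)

H_0 ≅ Z,  H_1 ≅ Z^2,  H_2 ≅ Z.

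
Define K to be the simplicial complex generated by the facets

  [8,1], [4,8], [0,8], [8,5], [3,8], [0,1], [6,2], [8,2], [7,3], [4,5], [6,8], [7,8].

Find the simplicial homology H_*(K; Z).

H_0 ≅ Z,  H_1 ≅ Z^4.

Order the vertices as 0 < 1 < 2 < 3 < 4 < 5 < 6 < 7 < 8. Listing each simplex with vertices in this order, K has dimension 1 with simplices:

  0-simplices (9): [0], [1], [2], [3], [4], [5], [6], [7], [8]
  1-simplices (12): [0,1], [0,8], [1,8], [2,6], [2,8], [3,7], [3,8], [4,5], [4,8], [5,8], [6,8], [7,8]

so the chain groups are C_0 ≅ Z^9, C_1 ≅ Z^12.

∂_1: C_1 → C_0 is given by ∂[p,q] = [q] − [p]. For instance
  ∂[2,8] = [8] − [2].
The resulting 9×12 matrix has rank 8, and its Smith normal form has invariant factors (1,1,1,1,1,1,1,1).

Reading off H_k = ker ∂_k / im ∂_{k+1}:

  H_0: rank C_0 − rank ∂_1 = 9 − 8 = 1, and the invariant factors of ∂_1 are all 1, so H_0 ≅ Z.
  H_1: rank ker ∂_1 − rank ∂_2 = (12 − 8) − 0 = 4, and there is no ∂_2, so H_1 ≅ Z^4.

(K is a triangulation of a wedge of 4 circles.)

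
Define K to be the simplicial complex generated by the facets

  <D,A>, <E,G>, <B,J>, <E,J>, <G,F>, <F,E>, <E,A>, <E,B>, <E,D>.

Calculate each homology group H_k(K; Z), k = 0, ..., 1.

H_0 ≅ Z,  H_1 ≅ Z^3.

Order the vertices as A < B < D < E < F < G < J. Listing each simplex with vertices in this order, K has dimension 1 with simplices:

  0-simplices (7): A, B, D, E, F, G, J
  1-simplices (9): AD, AE, BE, BJ, DE, EF, EG, EJ, FG

so the chain groups are C_0 ≅ Z^7, C_1 ≅ Z^9.

∂_1: C_1 → C_0 sends each edge [p,q] (with p < q) to q − p. For instance
  ∂EF = F − E.
The 7×9 boundary matrix has rank 6 and Smith normal form diag(1,1,1,1,1,1).

Computing H_k = (kernel of ∂_k) / (image of ∂_{k+1}):

  H_0: rank C_0 − rank ∂_1 = 7 − 6 = 1, and the invariant factors of ∂_1 are all 1, so H_0 = Z.
  H_1: rank ker ∂_1 − rank ∂_2 = (9 − 6) − 0 = 3, and there is no ∂_2, so H_1 = Z^3.

(K is a triangulation of a wedge of 3 circles.)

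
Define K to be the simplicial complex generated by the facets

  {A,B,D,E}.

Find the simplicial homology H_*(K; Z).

K has 4 vertices, 6 edges, 4 triangles, 1 3-simplex.
rank ∂_0 = 0, rank ∂_1 = 3 ⇒ b_0 = 4 − 0 − 3 = 1; all invariant factors of ∂_1 are 1 so no torsion. So H_0 ≅ Z.
rank ∂_1 = 3, rank ∂_2 = 3 ⇒ b_1 = 6 − 3 − 3 = 0; all invariant factors of ∂_2 are 1 so no torsion. So H_1 ≅ 0.
rank ∂_2 = 3, rank ∂_3 = 1 ⇒ b_2 = 4 − 3 − 1 = 0; all invariant factors of ∂_3 are 1 so no torsion. So H_2 ≅ 0.
rank ∂_3 = 1, rank ∂_4 = 0 ⇒ b_3 = 1 − 1 − 0 = 0. So H_3 ≅ 0.

H_0 = Z,  H_1 = 0,  H_2 = 0,  H_3 = 0.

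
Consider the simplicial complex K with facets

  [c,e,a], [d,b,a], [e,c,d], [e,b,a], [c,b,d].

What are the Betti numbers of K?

K has 5 vertices, 10 edges, 5 triangles.
rank ∂_0 = 0, rank ∂_1 = 4 ⇒ b_0 = 5 − 0 − 4 = 1; all invariant factors of ∂_1 are 1 so no torsion. So H_0 ≅ Z.
rank ∂_1 = 4, rank ∂_2 = 5 ⇒ b_1 = 10 − 4 − 5 = 1; all invariant factors of ∂_2 are 1 so no torsion. So H_1 ≅ Z.
rank ∂_2 = 5, rank ∂_3 = 0 ⇒ b_2 = 5 − 5 − 0 = 0. So H_2 ≅ 0.

b_0 = 1, b_1 = 1, b_2 = 0.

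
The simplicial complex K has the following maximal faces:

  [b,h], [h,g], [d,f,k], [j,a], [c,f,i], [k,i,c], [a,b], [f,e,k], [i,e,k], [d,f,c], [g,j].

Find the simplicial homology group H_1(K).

H_1 = Z^2.

K has 11 vertices, 17 edges, 6 triangles.
rank ∂_1 = 9, rank ∂_2 = 6 ⇒ b_1 = 17 − 9 − 6 = 2; all invariant factors of ∂_2 are 1 so no torsion. So H_1 = Z^2.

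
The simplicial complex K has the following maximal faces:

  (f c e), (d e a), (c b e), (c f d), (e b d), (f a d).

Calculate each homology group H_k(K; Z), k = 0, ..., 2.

K has 6 vertices, 12 edges, 6 triangles.
rank ∂_0 = 0, rank ∂_1 = 5 ⇒ b_0 = 6 − 0 − 5 = 1; all invariant factors of ∂_1 are 1 so no torsion. So H_0 ≅ Z.
rank ∂_1 = 5, rank ∂_2 = 6 ⇒ b_1 = 12 − 5 − 6 = 1; all invariant factors of ∂_2 are 1 so no torsion. So H_1 ≅ Z.
rank ∂_2 = 6, rank ∂_3 = 0 ⇒ b_2 = 6 − 6 − 0 = 0. So H_2 ≅ 0.

H_0 ≅ Z,  H_1 ≅ Z,  H_2 = 0.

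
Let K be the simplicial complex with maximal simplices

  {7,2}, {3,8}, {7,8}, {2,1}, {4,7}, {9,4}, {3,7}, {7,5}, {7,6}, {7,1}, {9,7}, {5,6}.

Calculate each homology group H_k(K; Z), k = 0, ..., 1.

H_0 = Z,  H_1 = Z^4.

K has 9 vertices, 12 edges.
rank ∂_0 = 0, rank ∂_1 = 8 ⇒ b_0 = 9 − 0 − 8 = 1; all invariant factors of ∂_1 are 1 so no torsion. So H_0 = Z.
rank ∂_1 = 8, rank ∂_2 = 0 ⇒ b_1 = 12 − 8 − 0 = 4. So H_1 = Z^4.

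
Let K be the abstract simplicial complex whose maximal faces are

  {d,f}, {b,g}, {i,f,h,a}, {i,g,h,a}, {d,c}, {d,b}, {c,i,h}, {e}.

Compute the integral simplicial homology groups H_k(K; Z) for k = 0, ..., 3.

H_0 ≅ Z^2,  H_1 ≅ Z^2,  H_2 = 0,  H_3 = 0.

Order the vertices as a < b < c < d < e < f < g < h < i. Listing each simplex with vertices in this order, K has dimension 3 with simplices:

  0-simplices (9): a, b, c, d, e, f, g, h, i
  1-simplices (15): af, ag, ah, ai, bd, bg, cd, ch, ci, df, fh, fi, gh, gi, hi
  2-simplices (8): afh, afi, agh, agi, ahi, chi, fhi, ghi
  3-simplices (2): afhi, aghi

giving chain groups C_0 ≅ Z^9, C_1 ≅ Z^15, C_2 ≅ Z^8, C_3 ≅ Z^2.

The boundary map ∂_1: C_1 → C_0 maps an edge to its endpoints' difference, ∂[p,q] = q − p.
This gives a 9×15 integer matrix of rank 7; reducing to Smith normal form yields diagonal entries (1,1,1,1,1,1,1).

Boundary ∂_2: C_2 → C_1 acts by ∂[p,q,r] = [q,r] − [p,r] + [p,q]. For instance
  ∂afi = fi − ai + af,
  ∂afh = fh − ah + af.
The 15×8 boundary matrix has rank 6 and Smith normal form diag(1,1,1,1,1,1).

Boundary ∂_3: C_3 → C_2 sends each 3-simplex σ to the alternating sum Σ_i (−1)^i (σ with its i-th vertex removed). For instance
  ∂aghi = ghi − ahi + agi − agh,
  ∂afhi = fhi − ahi + afi − afh.
The 8×2 boundary matrix has rank 2 and Smith normal form diag(1,1).

Reading off H_k = ker ∂_k / im ∂_{k+1}:

  H_0: rank C_0 − rank ∂_1 = 9 − 7 = 2, and the invariant factors of ∂_1 are all 1, so H_0 ≅ Z^2.
  H_1: rank ker ∂_1 − rank ∂_2 = (15 − 7) − 6 = 2, and the invariant factors of ∂_2 are all 1, so H_1 ≅ Z^2.
  H_2: rank ker ∂_2 − rank ∂_3 = (8 − 6) − 2 = 0, and the invariant factors of ∂_3 are all 1, so H_2 ≅ 0.
  H_3: rank ker ∂_3 − rank ∂_4 = (2 − 2) − 0 = 0, and there is no ∂_4, so H_3 ≅ 0.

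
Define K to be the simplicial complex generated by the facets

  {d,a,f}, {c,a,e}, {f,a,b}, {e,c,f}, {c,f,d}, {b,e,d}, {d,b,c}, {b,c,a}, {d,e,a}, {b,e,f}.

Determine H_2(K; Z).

H_2 ≅ 0.

Fix the vertex order a < b < c < d < e < f and write every simplex with vertices in increasing order. Then dim K = 2 and the simplices of K are:

  0-simplices (6): a, b, c, d, e, f
  1-simplices (15): ab, ac, ad, ae, af, bc, bd, be, bf, cd, ce, cf, de, df, ef
  2-simplices (10): abc, abf, ace, ade, adf, bcd, bde, bef, cdf, cef

Hence C_0 ≅ Z^6, C_1 ≅ Z^15, C_2 ≅ Z^10.

Boundary ∂_1: C_1 → C_0 is given by ∂[p,q] = [q] − [p].
As a 6×15 matrix over Z this has rank 5, with invariant factors (1,1,1,1,1).

The boundary map ∂_2: C_2 → C_1 acts by ∂[p,q,r] = [q,r] − [p,r] + [p,q]. For instance
  ∂abf = bf − af + ab,
  ∂bde = de − be + bd.
The resulting 15×10 matrix has rank 10, and its Smith normal form has invariant factors (1,1,1,1,1,1,1,1,1,2).

Reading off H_k = ker ∂_k / im ∂_{k+1}:

  H_2: rank ker ∂_2 − rank ∂_3 = (10 − 10) − 0 = 0, and there is no ∂_3, so H_2 ≅ 0.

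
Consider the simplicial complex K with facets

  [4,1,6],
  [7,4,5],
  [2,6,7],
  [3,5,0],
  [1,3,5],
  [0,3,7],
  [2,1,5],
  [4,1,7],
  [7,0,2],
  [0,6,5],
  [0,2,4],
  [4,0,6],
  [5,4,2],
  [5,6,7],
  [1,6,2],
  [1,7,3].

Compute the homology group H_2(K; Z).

Take the total order 0 < 1 < 2 < 3 < 4 < 5 < 6 < 7 on the vertex set. Then K (dimension 2) consists of the simplices:

  0-simplices (8): [0], [1], [2], [3], [4], [5], [6], [7]
  1-simplices (24): (24 of them)
  2-simplices (16): [0,2,4], [0,2,7], [0,3,5], [0,3,7], [0,4,6], [0,5,6], [1,2,5], [1,2,6], [1,3,5], [1,3,7], [1,4,6], [1,4,7], [2,4,5], [2,6,7], [4,5,7], [5,6,7]

giving chain groups C_0 ≅ Z^8, C_1 ≅ Z^24, C_2 ≅ Z^16.

∂_1: C_1 → C_0 is given by ∂[p,q] = [q] − [p]. For instance
  ∂[3,7] = [7] − [3].
The resulting 8×24 matrix has rank 7, and its Smith normal form has invariant factors (1,1,1,1,1,1,1).

Boundary ∂_2: C_2 → C_1 acts by ∂[p,q,r] = [q,r] − [p,r] + [p,q]. For instance
  ∂[0,3,5] = [3,5] − [0,5] + [0,3],
  ∂[1,4,6] = [4,6] − [1,6] + [1,4].
The 24×16 boundary matrix has rank 15 and Smith normal form diag(1,1,1,1,1,1,1,1,1,1,1,1,1,1,1).

Reading off H_k = ker ∂_k / im ∂_{k+1}:

  H_2: rank ker ∂_2 − rank ∂_3 = (16 − 15) − 0 = 1, and there is no ∂_3, so H_2 = Z.

H_2 = Z.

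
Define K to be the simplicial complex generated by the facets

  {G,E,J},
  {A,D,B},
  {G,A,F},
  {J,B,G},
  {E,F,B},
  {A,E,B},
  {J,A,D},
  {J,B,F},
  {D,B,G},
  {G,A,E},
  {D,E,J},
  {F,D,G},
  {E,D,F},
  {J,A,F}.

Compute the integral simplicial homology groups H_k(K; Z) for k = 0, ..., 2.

We work with the vertex ordering A < B < D < E < F < G < J. The simplices of K, each written with vertices in increasing order, are:

  0-simplices (7): A, B, D, E, F, G, J
  1-simplices (21): AB, AD, AE, AF, AG, AJ, BD, BE, BF, BG, BJ, DE, DF, DG, DJ, EF, EG, EJ, FG, FJ, GJ
  2-simplices (14): ABD, ABE, ADJ, AEG, AFG, AFJ, BDG, BEF, BFJ, BGJ, DEF, DEJ, DFG, EGJ

Hence C_0 ≅ Z^7, C_1 ≅ Z^21, C_2 ≅ Z^14.

The boundary map ∂_1: C_1 → C_0 maps an edge to its endpoints' difference, ∂[p,q] = q − p.
The resulting 7×21 matrix has rank 6, and its Smith normal form has invariant factors (1,1,1,1,1,1).

Boundary ∂_2: C_2 → C_1 acts by ∂[p,q,r] = [q,r] − [p,r] + [p,q]. For instance
  ∂AFG = FG − AG + AF,
  ∂EGJ = GJ − EJ + EG.
The 21×14 boundary matrix has rank 13 and Smith normal form diag(1,1,1,1,1,1,1,1,1,1,1,1,1).

Computing H_k = (kernel of ∂_k) / (image of ∂_{k+1}):

  H_0: rank C_0 − rank ∂_1 = 7 − 6 = 1, and the invariant factors of ∂_1 are all 1, so H_0 ≅ Z.
  H_1: rank ker ∂_1 − rank ∂_2 = (21 − 6) − 13 = 2, and the invariant factors of ∂_2 are all 1, so H_1 ≅ Z^2.
  H_2: rank ker ∂_2 − rank ∂_3 = (14 − 13) − 0 = 1, and there is no ∂_3, so H_2 ≅ Z.

H_0 ≅ Z,  H_1 ≅ Z^2,  H_2 ≅ Z.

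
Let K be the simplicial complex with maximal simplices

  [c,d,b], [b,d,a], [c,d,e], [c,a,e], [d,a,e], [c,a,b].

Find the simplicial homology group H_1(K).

H_1 ≅ 0.

Fix the vertex order a < b < c < d < e and write every simplex with vertices in increasing order. Then dim K = 2 and the simplices of K are:

  0-simplices (5): a, b, c, d, e
  1-simplices (9): ab, ac, ad, ae, bc, bd, cd, ce, de
  2-simplices (6): abc, abd, ace, ade, bcd, cde

so the chain groups are C_0 ≅ Z^5, C_1 ≅ Z^9, C_2 ≅ Z^6.

∂_1: C_1 → C_0 is given by ∂[p,q] = [q] − [p]. For instance
  ∂ab = b − a.
This gives a 5×9 integer matrix of rank 4; reducing to Smith normal form yields diagonal entries (1,1,1,1).

Boundary ∂_2: C_2 → C_1 acts by ∂[p,q,r] = [q,r] − [p,r] + [p,q]. For instance
  ∂ade = de − ae + ad,
  ∂abc = bc − ac + ab.
The 9×6 boundary matrix has rank 5 and Smith normal form diag(1,1,1,1,1).

Computing H_k = (kernel of ∂_k) / (image of ∂_{k+1}):

  H_1: rank ker ∂_1 − rank ∂_2 = (9 − 4) − 5 = 0, and the invariant factors of ∂_2 are all 1, so H_1 = 0.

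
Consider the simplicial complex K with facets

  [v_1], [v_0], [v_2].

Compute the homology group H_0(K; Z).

Fix the vertex order v_0 < v_1 < v_2 and write every simplex with vertices in increasing order. Then dim K = 0 and the simplices of K are:

  0-simplices (3): [v_0], [v_1], [v_2]

giving chain groups C_0 ≅ Z^3.

Now H_k = ker ∂_k / im ∂_{k+1}, so:

  H_0: rank C_0 − rank ∂_1 = 3 − 0 = 3, and there is no ∂_1, so H_0 ≅ Z^3.

(K is a triangulation of a set of 3 points.)

H_0 ≅ Z^3.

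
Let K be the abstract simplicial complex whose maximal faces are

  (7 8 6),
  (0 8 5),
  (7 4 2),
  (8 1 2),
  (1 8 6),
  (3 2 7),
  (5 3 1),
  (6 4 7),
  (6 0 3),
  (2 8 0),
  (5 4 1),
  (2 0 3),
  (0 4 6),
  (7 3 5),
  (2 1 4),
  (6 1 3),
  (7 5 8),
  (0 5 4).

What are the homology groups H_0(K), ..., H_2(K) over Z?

Take the total order 0 < 1 < 2 < 3 < 4 < 5 < 6 < 7 < 8 on the vertex set. Then K (dimension 2) consists of the simplices:

  0-simplices (9): [0], [1], [2], [3], [4], [5], [6], [7], [8]
  1-simplices (27): (27 of them)
  2-simplices (18): [0,2,3], [0,2,8], [0,3,6], [0,4,5], [0,4,6], [0,5,8], [1,2,4], [1,2,8], [1,3,5], [1,3,6], [1,4,5], [1,6,8], [2,3,7], [2,4,7], [3,5,7], [4,6,7], [5,7,8], [6,7,8]

giving chain groups C_0 ≅ Z^9, C_1 ≅ Z^27, C_2 ≅ Z^18.

The boundary map ∂_1: C_1 → C_0 maps an edge to its endpoints' difference, ∂[p,q] = q − p.
As a 9×27 matrix over Z this has rank 8, with invariant factors (1,1,1,1,1,1,1,1).

Boundary ∂_2: C_2 → C_1 sends each 2-simplex [p,q,r] to [q,r] − [p,r] + [p,q]. For instance
  ∂[5,7,8] = [7,8] − [5,8] + [5,7],
  ∂[1,2,4] = [2,4] − [1,4] + [1,2].
The 27×18 boundary matrix has rank 17 and Smith normal form diag(1,1,1,1,1,1,1,1,1,1,1,1,1,1,1,1,1).

Now H_k = ker ∂_k / im ∂_{k+1}, so:

  H_0: rank C_0 − rank ∂_1 = 9 − 8 = 1, and the invariant factors of ∂_1 are all 1, so H_0 ≅ Z.
  H_1: rank ker ∂_1 − rank ∂_2 = (27 − 8) − 17 = 2, and the invariant factors of ∂_2 are all 1, so H_1 ≅ Z^2.
  H_2: rank ker ∂_2 − rank ∂_3 = (18 − 17) − 0 = 1, and there is no ∂_3, so H_2 ≅ Z.

(K is a triangulation of the torus T^2.)

H_0 ≅ Z,  H_1 ≅ Z^2,  H_2 ≅ Z.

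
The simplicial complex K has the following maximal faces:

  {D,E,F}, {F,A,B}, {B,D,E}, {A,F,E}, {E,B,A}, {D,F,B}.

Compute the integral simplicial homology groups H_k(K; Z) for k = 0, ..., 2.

Take the total order A < B < D < E < F on the vertex set. Then K (dimension 2) consists of the simplices:

  0-simplices (5): A, B, D, E, F
  1-simplices (9): AB, AE, AF, BD, BE, BF, DE, DF, EF
  2-simplices (6): ABE, ABF, AEF, BDE, BDF, DEF

Hence C_0 ≅ Z^5, C_1 ≅ Z^9, C_2 ≅ Z^6.

∂_1: C_1 → C_0 is given by ∂[p,q] = [q] − [p].
This gives a 5×9 integer matrix of rank 4; reducing to Smith normal form yields diagonal entries (1,1,1,1).

The boundary map ∂_2: C_2 → C_1 sends each 2-simplex [p,q,r] to [q,r] − [p,r] + [p,q]. For instance
  ∂ABE = BE − AE + AB,
  ∂AEF = EF − AF + AE.
The resulting 9×6 matrix has rank 5, and its Smith normal form has invariant factors (1,1,1,1,1).

Reading off H_k = ker ∂_k / im ∂_{k+1}:

  H_0: rank C_0 − rank ∂_1 = 5 − 4 = 1, and the invariant factors of ∂_1 are all 1, so H_0 = Z.
  H_1: rank ker ∂_1 − rank ∂_2 = (9 − 4) − 5 = 0, and the invariant factors of ∂_2 are all 1, so H_1 = 0.
  H_2: rank ker ∂_2 − rank ∂_3 = (6 − 5) − 0 = 1, and there is no ∂_3, so H_2 = Z.

As a check, the Euler characteristic is 5 − 9 + 6 = 2, which agrees with 1 − 0 + 1 = 2.
(K is a triangulation of the 2-sphere S^2.)

H_0 ≅ Z,  H_1 = 0,  H_2 ≅ Z.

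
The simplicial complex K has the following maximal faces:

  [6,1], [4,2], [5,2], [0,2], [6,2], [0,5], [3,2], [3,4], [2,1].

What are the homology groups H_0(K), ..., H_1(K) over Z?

H_0 ≅ Z,  H_1 ≅ Z^3.

Order the vertices as 0 < 1 < 2 < 3 < 4 < 5 < 6. Listing each simplex with vertices in this order, K has dimension 1 with simplices:

  0-simplices (7): [0], [1], [2], [3], [4], [5], [6]
  1-simplices (9): [0,2], [0,5], [1,2], [1,6], [2,3], [2,4], [2,5], [2,6], [3,4]

so the chain groups are C_0 ≅ Z^7, C_1 ≅ Z^9.

The boundary map ∂_1: C_1 → C_0 maps an edge to its endpoints' difference, ∂[p,q] = q − p. For instance
  ∂[1,6] = [6] − [1].
The 7×9 boundary matrix has rank 6 and Smith normal form diag(1,1,1,1,1,1).

Reading off H_k = ker ∂_k / im ∂_{k+1}:

  H_0: rank C_0 − rank ∂_1 = 7 − 6 = 1, and the invariant factors of ∂_1 are all 1, so H_0 = Z.
  H_1: rank ker ∂_1 − rank ∂_2 = (9 − 6) − 0 = 3, and there is no ∂_2, so H_1 = Z^3.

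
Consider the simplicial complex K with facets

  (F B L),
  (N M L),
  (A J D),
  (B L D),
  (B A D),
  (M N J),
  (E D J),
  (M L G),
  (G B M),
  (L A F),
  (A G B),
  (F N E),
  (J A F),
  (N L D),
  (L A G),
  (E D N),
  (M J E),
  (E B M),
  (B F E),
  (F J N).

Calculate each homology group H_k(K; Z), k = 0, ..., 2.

H_0 = Z,  H_1 = Z × Z/2,  H_2 = 0.

Take the total order A < B < D < E < F < G < J < L < M < N on the vertex set. Then K (dimension 2) consists of the simplices:

  0-simplices (10): A, B, D, E, F, G, J, L, M, N
  1-simplices (30): AB, AD, AF, AG, AJ, AL, BD, BE, BF, BG, BL, BM, DE, DJ, DL, DN, EF, EJ, EM, EN, FJ, FL, FN, GL, GM, JM, JN, LM, LN, MN
  2-simplices (20): ABD, ABG, ADJ, AFJ, AFL, AGL, BDL, BEF, BEM, BFL, BGM, DEJ, DEN, DLN, EFN, EJM, FJN, GLM, JMN, LMN

giving chain groups C_0 ≅ Z^10, C_1 ≅ Z^30, C_2 ≅ Z^20.

The boundary map ∂_1: C_1 → C_0 maps an edge to its endpoints' difference, ∂[p,q] = q − p.
This gives a 10×30 integer matrix of rank 9; reducing to Smith normal form yields diagonal entries (1,1,1,1,1,1,1,1,1).

∂_2: C_2 → C_1 maps a triangle to the signed sum of its edges. For instance
  ∂AFJ = FJ − AJ + AF,
  ∂DLN = LN − DN + DL.
The 30×20 boundary matrix has rank 20 and Smith normal form diag(1,1,1,1,1,1,1,1,1,1,1,1,1,1,1,1,1,1,1,2).

Computing H_k = (kernel of ∂_k) / (image of ∂_{k+1}):

  H_0: rank C_0 − rank ∂_1 = 10 − 9 = 1, and the invariant factors of ∂_1 are all 1, so H_0 = Z.
  H_1: rank ker ∂_1 − rank ∂_2 = (30 − 9) − 20 = 1, and ∂_2 has invariant factor 2 > 1, so H_1 = Z × Z/2.
  H_2: rank ker ∂_2 − rank ∂_3 = (20 − 20) − 0 = 0, and there is no ∂_3, so H_2 = 0.

(K is a triangulation of the Klein bottle.)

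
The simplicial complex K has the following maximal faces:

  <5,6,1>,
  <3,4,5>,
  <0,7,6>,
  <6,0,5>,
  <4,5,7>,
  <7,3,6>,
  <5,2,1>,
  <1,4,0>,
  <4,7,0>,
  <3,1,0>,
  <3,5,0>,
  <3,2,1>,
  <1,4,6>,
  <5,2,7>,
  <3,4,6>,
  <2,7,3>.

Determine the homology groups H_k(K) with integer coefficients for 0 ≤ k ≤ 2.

K has 8 vertices, 24 edges, 16 triangles.
rank ∂_0 = 0, rank ∂_1 = 7 ⇒ b_0 = 8 − 0 − 7 = 1; all invariant factors of ∂_1 are 1 so no torsion. So H_0 = Z.
rank ∂_1 = 7, rank ∂_2 = 15 ⇒ b_1 = 24 − 7 − 15 = 2; all invariant factors of ∂_2 are 1 so no torsion. So H_1 = Z^2.
rank ∂_2 = 15, rank ∂_3 = 0 ⇒ b_2 = 16 − 15 − 0 = 1. So H_2 = Z.

H_0 ≅ Z,  H_1 ≅ Z^2,  H_2 ≅ Z.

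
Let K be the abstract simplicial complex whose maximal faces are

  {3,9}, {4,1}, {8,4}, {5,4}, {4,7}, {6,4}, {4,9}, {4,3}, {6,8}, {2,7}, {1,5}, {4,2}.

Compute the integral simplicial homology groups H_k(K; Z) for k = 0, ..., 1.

H_0 = Z,  H_1 = Z^4.

We work with the vertex ordering 1 < 2 < 3 < 4 < 5 < 6 < 7 < 8 < 9. The simplices of K, each written with vertices in increasing order, are:

  0-simplices (9): [1], [2], [3], [4], [5], [6], [7], [8], [9]
  1-simplices (12): [1,4], [1,5], [2,4], [2,7], [3,4], [3,9], [4,5], [4,6], [4,7], [4,8], [4,9], [6,8]

Hence C_0 ≅ Z^9, C_1 ≅ Z^12.

∂_1: C_1 → C_0 is given by ∂[p,q] = [q] − [p]. For instance
  ∂[1,4] = [4] − [1].
The resulting 9×12 matrix has rank 8, and its Smith normal form has invariant factors (1,1,1,1,1,1,1,1).

Computing H_k = (kernel of ∂_k) / (image of ∂_{k+1}):

  H_0: rank C_0 − rank ∂_1 = 9 − 8 = 1, and the invariant factors of ∂_1 are all 1, so H_0 ≅ Z.
  H_1: rank ker ∂_1 − rank ∂_2 = (12 − 8) − 0 = 4, and there is no ∂_2, so H_1 ≅ Z^4.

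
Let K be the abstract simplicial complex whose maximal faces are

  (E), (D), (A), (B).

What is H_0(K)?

We work with the vertex ordering A < B < D < E. The simplices of K, each written with vertices in increasing order, are:

  0-simplices (4): A, B, D, E

so the chain groups are C_0 ≅ Z^4.

Reading off H_k = ker ∂_k / im ∂_{k+1}:

  H_0: rank C_0 − rank ∂_1 = 4 − 0 = 4, and there is no ∂_1, so H_0 ≅ Z^4.

H_0 = Z^4.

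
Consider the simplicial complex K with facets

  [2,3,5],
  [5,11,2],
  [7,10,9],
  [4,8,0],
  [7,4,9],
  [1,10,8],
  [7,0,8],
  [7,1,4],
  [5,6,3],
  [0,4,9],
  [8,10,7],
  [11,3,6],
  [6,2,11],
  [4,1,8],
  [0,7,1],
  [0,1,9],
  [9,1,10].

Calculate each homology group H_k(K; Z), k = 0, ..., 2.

H_0 = Z^2,  H_1 = Z × Z/2,  H_2 = 0.

Order the vertices as 0 < 1 < 2 < 3 < 4 < 5 < 6 < 7 < 8 < 9 < 10 < 11. Listing each simplex with vertices in this order, K has dimension 2 with simplices:

  0-simplices (12): [0], [1], [2], [3], [4], [5], [6], [7], [8], [9], [10], [11]
  1-simplices (28): (28 of them)
  2-simplices (17): [0,1,7], [0,1,9], [0,4,8], [0,4,9], [0,7,8], [1,4,7], [1,4,8], [1,8,10], [1,9,10], [2,3,5], [2,5,11], [2,6,11], [3,5,6], [3,6,11], [4,7,9], [7,8,10], [7,9,10]

giving chain groups C_0 ≅ Z^12, C_1 ≅ Z^28, C_2 ≅ Z^17.

∂_1: C_1 → C_0 is given by ∂[p,q] = [q] − [p].
The 12×28 boundary matrix has rank 10 and Smith normal form diag(1,1,1,1,1,1,1,1,1,1).

Boundary ∂_2: C_2 → C_1 sends each 2-simplex [p,q,r] to [q,r] − [p,r] + [p,q]. For instance
  ∂[0,7,8] = [7,8] − [0,8] + [0,7],
  ∂[3,5,6] = [5,6] − [3,6] + [3,5].
The resulting 28×17 matrix has rank 17, and its Smith normal form has invariant factors (1,1,1,1,1,1,1,1,1,1,1,1,1,1,1,1,2).

From H_k ≅ ker(∂_k) / im(∂_{k+1}) we obtain:

  H_0: rank C_0 − rank ∂_1 = 12 − 10 = 2, and the invariant factors of ∂_1 are all 1, so H_0 = Z^2.
  H_1: rank ker ∂_1 − rank ∂_2 = (28 − 10) − 17 = 1, and ∂_2 has invariant factor 2 > 1, so H_1 = Z × Z/2.
  H_2: rank ker ∂_2 − rank ∂_3 = (17 − 17) − 0 = 0, and there is no ∂_3, so H_2 = 0.

(K is a triangulation of the disjoint union of the Möbius band and the real projective plane RP^2.)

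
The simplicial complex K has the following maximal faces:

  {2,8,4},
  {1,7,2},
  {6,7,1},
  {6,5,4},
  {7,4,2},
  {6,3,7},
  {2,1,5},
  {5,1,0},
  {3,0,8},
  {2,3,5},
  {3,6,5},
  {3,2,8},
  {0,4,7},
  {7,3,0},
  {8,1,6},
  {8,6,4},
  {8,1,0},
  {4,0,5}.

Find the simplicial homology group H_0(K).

H_0 = Z.

Order the vertices as 0 < 1 < 2 < 3 < 4 < 5 < 6 < 7 < 8. Listing each simplex with vertices in this order, K has dimension 2 with simplices:

  0-simplices (9): [0], [1], [2], [3], [4], [5], [6], [7], [8]
  1-simplices (27): (27 of them)
  2-simplices (18): [0,1,5], [0,1,8], [0,3,7], [0,3,8], [0,4,5], [0,4,7], [1,2,5], [1,2,7], [1,6,7], [1,6,8], [2,3,5], [2,3,8], [2,4,7], [2,4,8], [3,5,6], [3,6,7], [4,5,6], [4,6,8]

so the chain groups are C_0 ≅ Z^9, C_1 ≅ Z^27, C_2 ≅ Z^18.

∂_1: C_1 → C_0 sends each edge [p,q] (with p < q) to q − p.
This gives a 9×27 integer matrix of rank 8; reducing to Smith normal form yields diagonal entries (1,1,1,1,1,1,1,1).

∂_2: C_2 → C_1 maps a triangle to the signed sum of its edges. For instance
  ∂[0,4,7] = [4,7] − [0,7] + [0,4],
  ∂[0,1,8] = [1,8] − [0,8] + [0,1].
This gives a 27×18 integer matrix of rank 17; reducing to Smith normal form yields diagonal entries (1,1,1,1,1,1,1,1,1,1,1,1,1,1,1,1,1).

Computing H_k = (kernel of ∂_k) / (image of ∂_{k+1}):

  H_0: rank C_0 − rank ∂_1 = 9 − 8 = 1, and the invariant factors of ∂_1 are all 1, so H_0 ≅ Z.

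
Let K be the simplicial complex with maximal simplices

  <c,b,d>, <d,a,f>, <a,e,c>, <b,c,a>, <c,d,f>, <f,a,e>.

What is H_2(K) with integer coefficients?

K has 6 vertices, 12 edges, 6 triangles.
rank ∂_2 = 6, rank ∂_3 = 0 ⇒ b_2 = 6 − 6 − 0 = 0. So H_2 ≅ 0.

H_2 = 0.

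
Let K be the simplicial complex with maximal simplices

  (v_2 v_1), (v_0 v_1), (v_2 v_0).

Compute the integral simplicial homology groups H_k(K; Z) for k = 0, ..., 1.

Take the total order v_0 < v_1 < v_2 on the vertex set. Then K (dimension 1) consists of the simplices:

  0-simplices (3): [v_0], [v_1], [v_2]
  1-simplices (3): [v_0,v_1], [v_0,v_2], [v_1,v_2]

so the chain groups are C_0 ≅ Z^3, C_1 ≅ Z^3.

∂_1: C_1 → C_0 maps an edge to its endpoints' difference, ∂[p,q] = q − p.
The resulting 3×3 matrix has rank 2, and its Smith normal form has invariant factors (1,1).

Reading off H_k = ker ∂_k / im ∂_{k+1}:

  H_0: rank C_0 − rank ∂_1 = 3 − 2 = 1, and the invariant factors of ∂_1 are all 1, so H_0 ≅ Z.
  H_1: rank ker ∂_1 − rank ∂_2 = (3 − 2) − 0 = 1, and there is no ∂_2, so H_1 ≅ Z.

(K is a triangulation of the circle S^1.)

H_0 = Z,  H_1 = Z.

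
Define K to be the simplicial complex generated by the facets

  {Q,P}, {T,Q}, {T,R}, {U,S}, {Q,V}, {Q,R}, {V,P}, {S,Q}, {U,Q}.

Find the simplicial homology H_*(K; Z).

We work with the vertex ordering P < Q < R < S < T < U < V. The simplices of K, each written with vertices in increasing order, are:

  0-simplices (7): P, Q, R, S, T, U, V
  1-simplices (9): PQ, PV, QR, QS, QT, QU, QV, RT, SU

giving chain groups C_0 ≅ Z^7, C_1 ≅ Z^9.

Boundary ∂_1: C_1 → C_0 is given by ∂[p,q] = [q] − [p]. For instance
  ∂RT = T − R.
As a 7×9 matrix over Z this has rank 6, with invariant factors (1,1,1,1,1,1).

Now H_k = ker ∂_k / im ∂_{k+1}, so:

  H_0: rank C_0 − rank ∂_1 = 7 − 6 = 1, and the invariant factors of ∂_1 are all 1, so H_0 ≅ Z.
  H_1: rank ker ∂_1 − rank ∂_2 = (9 − 6) − 0 = 3, and there is no ∂_2, so H_1 ≅ Z^3.

As a check, the Euler characteristic is 7 − 9 = -2, which agrees with 1 − 3 = -2.

H_0 = Z,  H_1 = Z^3.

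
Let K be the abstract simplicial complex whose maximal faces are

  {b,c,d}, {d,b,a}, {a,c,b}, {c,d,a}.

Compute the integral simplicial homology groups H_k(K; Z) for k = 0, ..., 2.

H_0 ≅ Z,  H_1 = 0,  H_2 ≅ Z.

Order the vertices as a < b < c < d. Listing each simplex with vertices in this order, K has dimension 2 with simplices:

  0-simplices (4): a, b, c, d
  1-simplices (6): ab, ac, ad, bc, bd, cd
  2-simplices (4): abc, abd, acd, bcd

so the chain groups are C_0 ≅ Z^4, C_1 ≅ Z^6, C_2 ≅ Z^4.

The boundary map ∂_1: C_1 → C_0 maps an edge to its endpoints' difference, ∂[p,q] = q − p.
The resulting 4×6 matrix has rank 3, and its Smith normal form has invariant factors (1,1,1).

The boundary map ∂_2: C_2 → C_1 acts by ∂[p,q,r] = [q,r] − [p,r] + [p,q]. For instance
  ∂bcd = cd − bd + bc,
  ∂acd = cd − ad + ac.
The 6×4 boundary matrix has rank 3 and Smith normal form diag(1,1,1).

Computing H_k = (kernel of ∂_k) / (image of ∂_{k+1}):

  H_0: rank C_0 − rank ∂_1 = 4 − 3 = 1, and the invariant factors of ∂_1 are all 1, so H_0 = Z.
  H_1: rank ker ∂_1 − rank ∂_2 = (6 − 3) − 3 = 0, and the invariant factors of ∂_2 are all 1, so H_1 = 0.
  H_2: rank ker ∂_2 − rank ∂_3 = (4 − 3) − 0 = 1, and there is no ∂_3, so H_2 = Z.

(K is a triangulation of the 2-sphere S^2.)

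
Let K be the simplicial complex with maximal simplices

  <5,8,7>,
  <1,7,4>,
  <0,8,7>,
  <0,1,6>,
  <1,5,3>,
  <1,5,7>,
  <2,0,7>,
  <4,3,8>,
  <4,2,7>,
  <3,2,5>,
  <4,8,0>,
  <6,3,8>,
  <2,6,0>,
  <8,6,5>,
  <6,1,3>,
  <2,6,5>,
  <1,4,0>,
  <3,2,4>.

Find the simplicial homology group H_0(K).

Fix the vertex order 0 < 1 < 2 < 3 < 4 < 5 < 6 < 7 < 8 and write every simplex with vertices in increasing order. Then dim K = 2 and the simplices of K are:

  0-simplices (9): [0], [1], [2], [3], [4], [5], [6], [7], [8]
  1-simplices (27): (27 of them)
  2-simplices (18): [0,1,4], [0,1,6], [0,2,6], [0,2,7], [0,4,8], [0,7,8], [1,3,5], [1,3,6], [1,4,7], [1,5,7], [2,3,4], [2,3,5], [2,4,7], [2,5,6], [3,4,8], [3,6,8], [5,6,8], [5,7,8]

giving chain groups C_0 ≅ Z^9, C_1 ≅ Z^27, C_2 ≅ Z^18.

The boundary map ∂_1: C_1 → C_0 is given by ∂[p,q] = [q] − [p].
As a 9×27 matrix over Z this has rank 8, with invariant factors (1,1,1,1,1,1,1,1).

∂_2: C_2 → C_1 maps a triangle to the signed sum of its edges. For instance
  ∂[5,7,8] = [7,8] − [5,8] + [5,7],
  ∂[0,2,6] = [2,6] − [0,6] + [0,2].
This gives a 27×18 integer matrix of rank 18; reducing to Smith normal form yields diagonal entries (1,1,1,1,1,1,1,1,1,1,1,1,1,1,1,1,1,2).

Now H_k = ker ∂_k / im ∂_{k+1}, so:

  H_0: rank C_0 − rank ∂_1 = 9 − 8 = 1, and the invariant factors of ∂_1 are all 1, so H_0 = Z.

H_0 = Z.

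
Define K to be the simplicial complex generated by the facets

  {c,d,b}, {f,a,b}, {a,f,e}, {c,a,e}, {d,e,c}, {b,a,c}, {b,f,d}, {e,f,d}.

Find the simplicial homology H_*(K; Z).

H_0 ≅ Z,  H_1 = 0,  H_2 ≅ Z.

Take the total order a < b < c < d < e < f on the vertex set. Then K (dimension 2) consists of the simplices:

  0-simplices (6): a, b, c, d, e, f
  1-simplices (12): ab, ac, ae, af, bc, bd, bf, cd, ce, de, df, ef
  2-simplices (8): abc, abf, ace, aef, bcd, bdf, cde, def

so the chain groups are C_0 ≅ Z^6, C_1 ≅ Z^12, C_2 ≅ Z^8.

The boundary map ∂_1: C_1 → C_0 sends each edge [p,q] (with p < q) to q − p.
This gives a 6×12 integer matrix of rank 5; reducing to Smith normal form yields diagonal entries (1,1,1,1,1).

The boundary map ∂_2: C_2 → C_1 acts by ∂[p,q,r] = [q,r] − [p,r] + [p,q]. For instance
  ∂abc = bc − ac + ab,
  ∂cde = de − ce + cd.
As a 12×8 matrix over Z this has rank 7, with invariant factors (1,1,1,1,1,1,1).

Computing H_k = (kernel of ∂_k) / (image of ∂_{k+1}):

  H_0: rank C_0 − rank ∂_1 = 6 − 5 = 1, and the invariant factors of ∂_1 are all 1, so H_0 = Z.
  H_1: rank ker ∂_1 − rank ∂_2 = (12 − 5) − 7 = 0, and the invariant factors of ∂_2 are all 1, so H_1 = 0.
  H_2: rank ker ∂_2 − rank ∂_3 = (8 − 7) − 0 = 1, and there is no ∂_3, so H_2 = Z.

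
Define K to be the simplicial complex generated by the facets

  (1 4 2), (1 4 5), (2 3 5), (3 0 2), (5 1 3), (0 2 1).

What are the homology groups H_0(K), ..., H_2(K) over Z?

H_0 ≅ Z,  H_1 ≅ Z,  H_2 = 0.

We work with the vertex ordering 0 < 1 < 2 < 3 < 4 < 5. The simplices of K, each written with vertices in increasing order, are:

  0-simplices (6): [0], [1], [2], [3], [4], [5]
  1-simplices (12): [0,1], [0,2], [0,3], [1,2], [1,3], [1,4], [1,5], [2,3], [2,4], [2,5], [3,5], [4,5]
  2-simplices (6): [0,1,2], [0,2,3], [1,2,4], [1,3,5], [1,4,5], [2,3,5]

Hence C_0 ≅ Z^6, C_1 ≅ Z^12, C_2 ≅ Z^6.

The boundary map ∂_1: C_1 → C_0 is given by ∂[p,q] = [q] − [p]. For instance
  ∂[2,4] = [4] − [2].
The resulting 6×12 matrix has rank 5, and its Smith normal form has invariant factors (1,1,1,1,1).

∂_2: C_2 → C_1 acts by ∂[p,q,r] = [q,r] − [p,r] + [p,q]. For instance
  ∂[0,2,3] = [2,3] − [0,3] + [0,2],
  ∂[1,3,5] = [3,5] − [1,5] + [1,3].
The 12×6 boundary matrix has rank 6 and Smith normal form diag(1,1,1,1,1,1).

Computing H_k = (kernel of ∂_k) / (image of ∂_{k+1}):

  H_0: rank C_0 − rank ∂_1 = 6 − 5 = 1, and the invariant factors of ∂_1 are all 1, so H_0 = Z.
  H_1: rank ker ∂_1 − rank ∂_2 = (12 − 5) − 6 = 1, and the invariant factors of ∂_2 are all 1, so H_1 = Z.
  H_2: rank ker ∂_2 − rank ∂_3 = (6 − 6) − 0 = 0, and there is no ∂_3, so H_2 = 0.

As a check, the Euler characteristic is 6 − 12 + 6 = 0, which agrees with 1 − 1 + 0 = 0.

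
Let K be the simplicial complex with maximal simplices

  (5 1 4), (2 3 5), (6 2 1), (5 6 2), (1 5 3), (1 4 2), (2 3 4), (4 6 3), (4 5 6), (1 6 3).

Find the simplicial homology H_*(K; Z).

Take the total order 1 < 2 < 3 < 4 < 5 < 6 on the vertex set. Then K (dimension 2) consists of the simplices:

  0-simplices (6): [1], [2], [3], [4], [5], [6]
  1-simplices (15): [1,2], [1,3], [1,4], [1,5], [1,6], [2,3], [2,4], [2,5], [2,6], [3,4], [3,5], [3,6], [4,5], [4,6], [5,6]
  2-simplices (10): [1,2,4], [1,2,6], [1,3,5], [1,3,6], [1,4,5], [2,3,4], [2,3,5], [2,5,6], [3,4,6], [4,5,6]

so the chain groups are C_0 ≅ Z^6, C_1 ≅ Z^15, C_2 ≅ Z^10.

The boundary map ∂_1: C_1 → C_0 maps an edge to its endpoints' difference, ∂[p,q] = q − p.
This gives a 6×15 integer matrix of rank 5; reducing to Smith normal form yields diagonal entries (1,1,1,1,1).

Boundary ∂_2: C_2 → C_1 sends each 2-simplex [p,q,r] to [q,r] − [p,r] + [p,q]. For instance
  ∂[1,2,4] = [2,4] − [1,4] + [1,2],
  ∂[1,3,5] = [3,5] − [1,5] + [1,3].
This gives a 15×10 integer matrix of rank 10; reducing to Smith normal form yields diagonal entries (1,1,1,1,1,1,1,1,1,2).

Reading off H_k = ker ∂_k / im ∂_{k+1}:

  H_0: rank C_0 − rank ∂_1 = 6 − 5 = 1, and the invariant factors of ∂_1 are all 1, so H_0 ≅ Z.
  H_1: rank ker ∂_1 − rank ∂_2 = (15 − 5) − 10 = 0, and ∂_2 has invariant factor 2 > 1, so H_1 ≅ Z/2.
  H_2: rank ker ∂_2 − rank ∂_3 = (10 − 10) − 0 = 0, and there is no ∂_3, so H_2 ≅ 0.

As a check, the Euler characteristic is 6 − 15 + 10 = 1, which agrees with 1 − 0 + 0 = 1.

H_0 = Z,  H_1 = Z/2,  H_2 = 0.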